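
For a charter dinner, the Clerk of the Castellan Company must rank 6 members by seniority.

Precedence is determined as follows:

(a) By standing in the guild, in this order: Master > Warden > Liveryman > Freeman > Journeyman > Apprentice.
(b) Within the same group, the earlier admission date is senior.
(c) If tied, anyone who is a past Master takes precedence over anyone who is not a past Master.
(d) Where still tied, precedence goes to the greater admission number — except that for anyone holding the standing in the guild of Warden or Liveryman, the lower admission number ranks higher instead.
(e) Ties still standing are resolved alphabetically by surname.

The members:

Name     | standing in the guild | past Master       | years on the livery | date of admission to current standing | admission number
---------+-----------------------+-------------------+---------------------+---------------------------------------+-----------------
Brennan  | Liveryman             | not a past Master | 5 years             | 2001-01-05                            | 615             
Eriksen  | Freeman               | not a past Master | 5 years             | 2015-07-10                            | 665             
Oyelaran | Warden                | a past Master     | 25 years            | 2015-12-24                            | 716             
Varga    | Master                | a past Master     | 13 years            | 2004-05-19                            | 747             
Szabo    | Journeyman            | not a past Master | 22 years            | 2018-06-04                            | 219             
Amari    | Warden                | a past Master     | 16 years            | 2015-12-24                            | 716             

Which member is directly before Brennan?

By standing in the guild: Varga (Master); then Amari and Oyelaran (Warden); then Brennan (Liveryman); then Eriksen (Freeman); then Szabo (Journeyman).
Amari and Oyelaran both have date of admission to current standing 2015-12-24, so the next rule applies.
Amari and Oyelaran are each a past Master, so the next rule applies.
Amari and Oyelaran both have admission number 716, so the next rule applies.
Among Amari and Oyelaran, alphabetically by surname: Amari before Oyelaran.
Order: Varga, Amari, Oyelaran, Brennan, Eriksen, Szabo.

Oyelaran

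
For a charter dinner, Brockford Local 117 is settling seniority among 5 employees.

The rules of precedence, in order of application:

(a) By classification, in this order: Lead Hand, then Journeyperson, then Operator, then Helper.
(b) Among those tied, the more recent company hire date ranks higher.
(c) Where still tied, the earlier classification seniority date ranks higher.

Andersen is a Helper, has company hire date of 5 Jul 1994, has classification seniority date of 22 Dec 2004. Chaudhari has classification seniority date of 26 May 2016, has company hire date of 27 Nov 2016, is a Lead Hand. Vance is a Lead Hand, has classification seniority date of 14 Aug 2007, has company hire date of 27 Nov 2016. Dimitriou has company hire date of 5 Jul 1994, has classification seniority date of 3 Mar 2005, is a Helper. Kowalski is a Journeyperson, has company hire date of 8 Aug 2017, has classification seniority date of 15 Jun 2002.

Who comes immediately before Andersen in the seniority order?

Kowalski

By classification: Vance and Chaudhari (Lead Hand); then Kowalski (Journeyperson); then Andersen and Dimitriou (Helper).
Vance and Chaudhari both have company hire date 27 Nov 2016, so the next rule applies.
Among Vance and Chaudhari, by classification seniority date (earlier first): Vance (14 Aug 2007) before Chaudhari (26 May 2016).
Andersen and Dimitriou both have company hire date 5 Jul 1994, so the next rule applies.
Among Andersen and Dimitriou, by classification seniority date (earlier first): Andersen (22 Dec 2004) before Dimitriou (3 Mar 2005).
Order: Vance, Chaudhari, Kowalski, Andersen, Dimitriou.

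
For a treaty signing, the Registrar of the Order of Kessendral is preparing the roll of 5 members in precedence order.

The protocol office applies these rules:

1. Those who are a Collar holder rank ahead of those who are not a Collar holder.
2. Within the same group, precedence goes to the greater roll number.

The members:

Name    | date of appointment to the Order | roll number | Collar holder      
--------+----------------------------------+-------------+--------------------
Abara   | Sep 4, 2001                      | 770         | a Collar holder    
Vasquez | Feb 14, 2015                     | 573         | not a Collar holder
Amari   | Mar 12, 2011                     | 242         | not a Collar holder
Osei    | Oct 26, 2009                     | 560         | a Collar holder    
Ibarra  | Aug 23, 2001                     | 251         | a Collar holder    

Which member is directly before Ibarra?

Osei

By the first rule: Abara, Osei and Ibarra (each a Collar holder); then Vasquez and Amari (both not a Collar holder).
Among Abara, Osei and Ibarra, by roll number (higher first): Abara (770) before Osei (560) before Ibarra (251).
Among Vasquez and Amari, by roll number (higher first): Vasquez (573) before Amari (242).
Order: Abara, Osei, Ibarra, Vasquez, Amari.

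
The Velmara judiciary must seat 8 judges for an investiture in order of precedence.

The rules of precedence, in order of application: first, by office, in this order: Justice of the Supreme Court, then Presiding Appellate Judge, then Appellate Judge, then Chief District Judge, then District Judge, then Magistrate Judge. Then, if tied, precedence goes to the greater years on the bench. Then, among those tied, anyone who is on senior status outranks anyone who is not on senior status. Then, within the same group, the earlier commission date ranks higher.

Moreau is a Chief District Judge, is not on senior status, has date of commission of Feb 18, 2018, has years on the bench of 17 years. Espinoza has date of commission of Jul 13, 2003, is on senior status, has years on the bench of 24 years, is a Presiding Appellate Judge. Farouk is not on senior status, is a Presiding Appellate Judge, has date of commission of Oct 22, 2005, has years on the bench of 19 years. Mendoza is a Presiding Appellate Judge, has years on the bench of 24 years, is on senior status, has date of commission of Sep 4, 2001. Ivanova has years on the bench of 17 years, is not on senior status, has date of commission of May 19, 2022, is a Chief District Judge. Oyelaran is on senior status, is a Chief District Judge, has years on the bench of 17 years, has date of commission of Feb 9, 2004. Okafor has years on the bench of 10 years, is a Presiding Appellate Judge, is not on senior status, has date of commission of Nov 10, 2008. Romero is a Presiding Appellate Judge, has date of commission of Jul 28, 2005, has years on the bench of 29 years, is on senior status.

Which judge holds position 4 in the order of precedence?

By office: Romero, Mendoza, Espinoza, Farouk and Okafor (Presiding Appellate Judge); then Oyelaran, Moreau and Ivanova (Chief District Judge).
Among Romero, Mendoza, Espinoza, Farouk and Okafor, by years on the bench (higher first): Romero (29 years) before Mendoza and Espinoza (24 years) before Farouk (19 years) before Okafor (10 years).
Mendoza and Espinoza are each on senior status, so the next rule applies.
Among Mendoza and Espinoza, by date of commission (earlier first): Mendoza (Sep 4, 2001) before Espinoza (Jul 13, 2003).
Oyelaran, Moreau and Ivanova all have years on the bench 17 years, so the next rule applies.
Among Oyelaran, Moreau and Ivanova, on senior status before not on senior status: Oyelaran (on senior status) before Moreau and Ivanova (not on senior status).
Among Moreau and Ivanova, by date of commission (earlier first): Moreau (Feb 18, 2018) before Ivanova (May 19, 2022).
Order: Romero, Mendoza, Espinoza, Farouk, Okafor, Oyelaran, Moreau, Ivanova.

Farouk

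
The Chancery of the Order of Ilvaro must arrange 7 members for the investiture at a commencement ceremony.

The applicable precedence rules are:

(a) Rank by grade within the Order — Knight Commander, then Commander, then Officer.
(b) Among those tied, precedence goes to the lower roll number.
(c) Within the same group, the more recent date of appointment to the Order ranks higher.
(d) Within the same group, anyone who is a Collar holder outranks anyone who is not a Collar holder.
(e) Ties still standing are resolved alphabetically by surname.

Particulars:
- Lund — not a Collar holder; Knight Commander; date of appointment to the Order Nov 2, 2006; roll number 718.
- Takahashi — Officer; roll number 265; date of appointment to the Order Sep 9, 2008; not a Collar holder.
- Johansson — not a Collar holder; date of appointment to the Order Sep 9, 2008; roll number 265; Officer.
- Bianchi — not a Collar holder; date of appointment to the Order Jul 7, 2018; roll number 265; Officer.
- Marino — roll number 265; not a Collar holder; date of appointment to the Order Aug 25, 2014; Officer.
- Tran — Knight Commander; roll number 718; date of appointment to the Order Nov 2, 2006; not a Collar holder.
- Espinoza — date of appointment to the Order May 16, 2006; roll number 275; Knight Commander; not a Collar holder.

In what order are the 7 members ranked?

Espinoza, Lund, Tran, Bianchi, Marino, Johansson, Takahashi

By grade within the Order: Espinoza, Lund and Tran (Knight Commander); then Bianchi, Marino, Johansson and Takahashi (Officer).
Among Espinoza, Lund and Tran, by roll number (lower first): Espinoza (275) before Lund and Tran (718).
Lund and Tran both have date of appointment to the Order Nov 2, 2006, so the next rule applies.
Lund and Tran are each not a Collar holder, so the next rule applies.
Among Lund and Tran, alphabetically by surname: Lund before Tran.
Bianchi, Marino, Johansson and Takahashi all have roll number 265, so the next rule applies.
Among Bianchi, Marino, Johansson and Takahashi, by date of appointment to the Order (later first): Bianchi (Jul 7, 2018) before Marino (Aug 25, 2014) before Johansson and Takahashi (Sep 9, 2008).
Johansson and Takahashi are each not a Collar holder, so the next rule applies.
Among Johansson and Takahashi, alphabetically by surname: Johansson before Takahashi.
Full order: Espinoza, Lund, Tran, Bianchi, Marino, Johansson, Takahashi.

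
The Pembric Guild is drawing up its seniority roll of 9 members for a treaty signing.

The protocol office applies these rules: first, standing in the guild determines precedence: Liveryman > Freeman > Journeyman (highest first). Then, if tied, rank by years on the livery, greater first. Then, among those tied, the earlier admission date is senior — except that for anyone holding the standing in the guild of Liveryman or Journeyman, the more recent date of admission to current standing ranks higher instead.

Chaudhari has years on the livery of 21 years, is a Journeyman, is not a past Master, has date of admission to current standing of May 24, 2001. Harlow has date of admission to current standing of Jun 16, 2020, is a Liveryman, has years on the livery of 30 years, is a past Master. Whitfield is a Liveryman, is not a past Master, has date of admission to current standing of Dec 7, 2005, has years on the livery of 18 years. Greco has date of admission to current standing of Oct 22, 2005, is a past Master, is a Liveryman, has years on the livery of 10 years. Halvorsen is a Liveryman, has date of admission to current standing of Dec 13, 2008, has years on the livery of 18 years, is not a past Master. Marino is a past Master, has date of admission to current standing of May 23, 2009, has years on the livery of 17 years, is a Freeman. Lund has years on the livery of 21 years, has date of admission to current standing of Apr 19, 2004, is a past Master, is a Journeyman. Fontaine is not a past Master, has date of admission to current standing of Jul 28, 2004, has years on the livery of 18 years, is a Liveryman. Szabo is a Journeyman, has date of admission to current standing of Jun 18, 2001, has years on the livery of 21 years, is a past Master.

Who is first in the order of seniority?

By standing in the guild: Harlow, Halvorsen, Whitfield, Fontaine and Greco (Liveryman); then Marino (Freeman); then Lund, Szabo and Chaudhari (Journeyman).
Among Harlow, Halvorsen, Whitfield, Fontaine and Greco, by years on the livery (higher first): Harlow (30 years) before Halvorsen, Whitfield and Fontaine (18 years) before Greco (10 years).
Among Halvorsen, Whitfield and Fontaine, by date of admission to current standing (later first) (reversed rule for this group): Halvorsen (Dec 13, 2008) before Whitfield (Dec 7, 2005) before Fontaine (Jul 28, 2004).
Lund, Szabo and Chaudhari all have years on the livery 21 years, so the next rule applies.
Among Lund, Szabo and Chaudhari, by date of admission to current standing (later first) (reversed rule for this group): Lund (Apr 19, 2004) before Szabo (Jun 18, 2001) before Chaudhari (May 24, 2001).
Order: Harlow, Halvorsen, Whitfield, Fontaine, Greco, Marino, Lund, Szabo, Chaudhari.

Harlow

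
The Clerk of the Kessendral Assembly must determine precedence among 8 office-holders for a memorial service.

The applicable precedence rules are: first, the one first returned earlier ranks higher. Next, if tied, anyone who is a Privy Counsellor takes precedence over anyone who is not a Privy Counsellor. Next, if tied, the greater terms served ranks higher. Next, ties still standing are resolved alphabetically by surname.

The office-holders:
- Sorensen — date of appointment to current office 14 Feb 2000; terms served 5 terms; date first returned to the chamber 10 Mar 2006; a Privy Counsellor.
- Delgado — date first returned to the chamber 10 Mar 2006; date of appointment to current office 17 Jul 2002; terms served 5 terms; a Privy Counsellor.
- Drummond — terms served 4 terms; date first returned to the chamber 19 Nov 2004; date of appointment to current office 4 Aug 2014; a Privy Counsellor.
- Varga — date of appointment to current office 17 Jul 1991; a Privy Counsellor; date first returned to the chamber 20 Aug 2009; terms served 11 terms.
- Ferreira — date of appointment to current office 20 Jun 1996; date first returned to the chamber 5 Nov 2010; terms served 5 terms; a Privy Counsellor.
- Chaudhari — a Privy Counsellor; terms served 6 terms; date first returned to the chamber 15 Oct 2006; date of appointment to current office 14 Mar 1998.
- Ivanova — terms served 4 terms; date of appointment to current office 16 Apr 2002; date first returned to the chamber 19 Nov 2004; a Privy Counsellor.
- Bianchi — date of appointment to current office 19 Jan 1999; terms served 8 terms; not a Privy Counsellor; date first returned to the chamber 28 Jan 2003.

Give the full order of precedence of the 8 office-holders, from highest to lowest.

By date first returned to the chamber (earlier first): Bianchi (28 Jan 2003); then Drummond and Ivanova (both 19 Nov 2004); then Delgado and Sorensen (both 10 Mar 2006); then Chaudhari (15 Oct 2006); then Varga (20 Aug 2009); then Ferreira (5 Nov 2010).
Drummond and Ivanova are each a Privy Counsellor, so the next rule applies.
Drummond and Ivanova both have terms served 4 terms, so the next rule applies.
Among Drummond and Ivanova, alphabetically by surname: Drummond before Ivanova.
Delgado and Sorensen are each a Privy Counsellor, so the next rule applies.
Delgado and Sorensen both have terms served 5 terms, so the next rule applies.
Among Delgado and Sorensen, alphabetically by surname: Delgado before Sorensen.
Full order: Bianchi, Drummond, Ivanova, Delgado, Sorensen, Chaudhari, Varga, Ferreira.

Bianchi, Drummond, Ivanova, Delgado, Sorensen, Chaudhari, Varga, Ferreira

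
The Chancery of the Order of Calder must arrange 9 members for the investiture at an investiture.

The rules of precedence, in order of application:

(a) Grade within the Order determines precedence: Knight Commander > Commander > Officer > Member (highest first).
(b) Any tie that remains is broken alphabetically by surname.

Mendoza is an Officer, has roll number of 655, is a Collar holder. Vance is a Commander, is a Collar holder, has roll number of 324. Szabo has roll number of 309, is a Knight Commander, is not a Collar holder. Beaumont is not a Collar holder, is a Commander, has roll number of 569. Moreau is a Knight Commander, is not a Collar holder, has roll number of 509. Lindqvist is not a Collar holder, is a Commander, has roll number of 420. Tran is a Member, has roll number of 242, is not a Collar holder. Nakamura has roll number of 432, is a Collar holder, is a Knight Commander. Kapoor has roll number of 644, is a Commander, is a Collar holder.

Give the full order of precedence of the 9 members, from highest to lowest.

By grade within the Order: Moreau, Nakamura and Szabo (Knight Commander); then Beaumont, Kapoor, Lindqvist and Vance (Commander); then Mendoza (Officer); then Tran (Member).
Among Moreau, Nakamura and Szabo, alphabetically by surname: Moreau before Nakamura before Szabo.
Among Beaumont, Kapoor, Lindqvist and Vance, alphabetically by surname: Beaumont before Kapoor before Lindqvist before Vance.
Full order: Moreau, Nakamura, Szabo, Beaumont, Kapoor, Lindqvist, Vance, Mendoza, Tran.

Moreau, Nakamura, Szabo, Beaumont, Kapoor, Lindqvist, Vance, Mendoza, Tran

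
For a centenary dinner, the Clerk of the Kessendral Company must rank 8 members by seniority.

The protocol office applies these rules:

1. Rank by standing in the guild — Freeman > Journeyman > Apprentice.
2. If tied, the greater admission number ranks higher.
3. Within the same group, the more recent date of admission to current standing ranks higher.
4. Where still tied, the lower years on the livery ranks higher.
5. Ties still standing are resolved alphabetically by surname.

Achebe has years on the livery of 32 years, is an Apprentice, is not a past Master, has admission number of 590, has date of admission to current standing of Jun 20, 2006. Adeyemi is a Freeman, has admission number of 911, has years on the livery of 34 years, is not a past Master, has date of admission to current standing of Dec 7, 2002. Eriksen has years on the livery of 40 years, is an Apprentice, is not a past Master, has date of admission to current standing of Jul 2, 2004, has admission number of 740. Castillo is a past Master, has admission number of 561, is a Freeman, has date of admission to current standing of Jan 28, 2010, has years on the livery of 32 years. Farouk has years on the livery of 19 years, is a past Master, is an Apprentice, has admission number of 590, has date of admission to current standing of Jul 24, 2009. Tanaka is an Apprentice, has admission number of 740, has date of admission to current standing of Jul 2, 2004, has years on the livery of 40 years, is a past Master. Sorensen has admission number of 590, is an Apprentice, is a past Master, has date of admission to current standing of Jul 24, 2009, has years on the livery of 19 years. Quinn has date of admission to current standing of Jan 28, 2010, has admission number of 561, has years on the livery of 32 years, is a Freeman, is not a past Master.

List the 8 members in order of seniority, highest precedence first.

Adeyemi, Castillo, Quinn, Eriksen, Tanaka, Farouk, Sorensen, Achebe

By standing in the guild: Adeyemi, Castillo and Quinn (Freeman); then Eriksen, Tanaka, Farouk, Sorensen and Achebe (Apprentice).
Among Adeyemi, Castillo and Quinn, by admission number (higher first): Adeyemi (911) before Castillo and Quinn (561).
Castillo and Quinn both have date of admission to current standing Jan 28, 2010, so the next rule applies.
Castillo and Quinn both have years on the livery 32 years, so the next rule applies.
Among Castillo and Quinn, alphabetically by surname: Castillo before Quinn.
Among Eriksen, Tanaka, Farouk, Sorensen and Achebe, by admission number (higher first): Eriksen and Tanaka (740) before Farouk, Sorensen and Achebe (590).
Eriksen and Tanaka both have date of admission to current standing Jul 2, 2004, so the next rule applies.
Eriksen and Tanaka both have years on the livery 40 years, so the next rule applies.
Among Eriksen and Tanaka, alphabetically by surname: Eriksen before Tanaka.
Among Farouk, Sorensen and Achebe, by date of admission to current standing (later first): Farouk and Sorensen (Jul 24, 2009) before Achebe (Jun 20, 2006).
Farouk and Sorensen both have years on the livery 19 years, so the next rule applies.
Among Farouk and Sorensen, alphabetically by surname: Farouk before Sorensen.
Full order: Adeyemi, Castillo, Quinn, Eriksen, Tanaka, Farouk, Sorensen, Achebe.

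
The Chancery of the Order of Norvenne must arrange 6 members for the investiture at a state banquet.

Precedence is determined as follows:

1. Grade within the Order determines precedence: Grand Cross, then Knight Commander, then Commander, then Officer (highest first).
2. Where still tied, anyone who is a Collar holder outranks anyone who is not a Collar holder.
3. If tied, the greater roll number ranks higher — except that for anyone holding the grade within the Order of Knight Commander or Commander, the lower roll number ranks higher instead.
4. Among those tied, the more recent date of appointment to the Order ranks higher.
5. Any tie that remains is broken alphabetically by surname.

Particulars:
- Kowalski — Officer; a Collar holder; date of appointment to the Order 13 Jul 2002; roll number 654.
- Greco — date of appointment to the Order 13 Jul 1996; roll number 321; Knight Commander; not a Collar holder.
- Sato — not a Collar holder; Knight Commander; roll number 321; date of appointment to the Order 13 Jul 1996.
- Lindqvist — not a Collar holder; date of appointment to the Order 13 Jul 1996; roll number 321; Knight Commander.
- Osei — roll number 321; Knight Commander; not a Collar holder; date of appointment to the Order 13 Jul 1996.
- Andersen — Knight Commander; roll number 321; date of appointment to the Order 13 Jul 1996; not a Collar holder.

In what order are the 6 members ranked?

Andersen, Greco, Lindqvist, Osei, Sato, Kowalski

By grade within the Order: Andersen, Greco, Lindqvist, Osei and Sato (Knight Commander); then Kowalski (Officer).
Andersen, Greco, Lindqvist, Osei and Sato are each not a Collar holder, so the next rule applies.
Andersen, Greco, Lindqvist, Osei and Sato all have roll number 321, so the next rule applies.
Andersen, Greco, Lindqvist, Osei and Sato all have date of appointment to the Order 13 Jul 1996, so the next rule applies.
Among Andersen, Greco, Lindqvist, Osei and Sato, alphabetically by surname: Andersen before Greco before Lindqvist before Osei before Sato.
Full order: Andersen, Greco, Lindqvist, Osei, Sato, Kowalski.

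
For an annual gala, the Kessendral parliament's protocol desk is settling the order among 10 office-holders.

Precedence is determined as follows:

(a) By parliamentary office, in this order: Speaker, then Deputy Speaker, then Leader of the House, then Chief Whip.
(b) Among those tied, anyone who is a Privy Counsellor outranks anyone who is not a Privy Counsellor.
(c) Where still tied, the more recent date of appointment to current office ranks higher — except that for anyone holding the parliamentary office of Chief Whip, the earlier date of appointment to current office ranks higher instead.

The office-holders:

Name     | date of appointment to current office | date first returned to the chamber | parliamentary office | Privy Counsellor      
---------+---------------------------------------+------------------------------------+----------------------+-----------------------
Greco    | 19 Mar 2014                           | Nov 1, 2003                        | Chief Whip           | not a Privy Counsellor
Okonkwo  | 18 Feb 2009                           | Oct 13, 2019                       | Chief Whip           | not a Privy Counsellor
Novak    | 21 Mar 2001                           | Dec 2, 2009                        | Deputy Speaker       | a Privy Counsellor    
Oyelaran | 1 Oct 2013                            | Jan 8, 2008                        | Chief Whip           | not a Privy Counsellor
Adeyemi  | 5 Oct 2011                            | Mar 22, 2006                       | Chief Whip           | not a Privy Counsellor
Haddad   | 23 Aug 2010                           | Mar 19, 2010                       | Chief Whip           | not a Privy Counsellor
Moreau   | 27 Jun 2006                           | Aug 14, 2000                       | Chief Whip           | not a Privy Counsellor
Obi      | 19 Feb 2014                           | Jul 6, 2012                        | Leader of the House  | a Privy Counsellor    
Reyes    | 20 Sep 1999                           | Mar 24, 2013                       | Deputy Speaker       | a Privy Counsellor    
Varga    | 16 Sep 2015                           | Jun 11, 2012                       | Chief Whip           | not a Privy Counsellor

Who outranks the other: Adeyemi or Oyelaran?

Adeyemi

By parliamentary office: Novak and Reyes (Deputy Speaker); then Obi (Leader of the House); then Moreau, Okonkwo, Haddad, Adeyemi, Oyelaran, Greco and Varga (Chief Whip).
Novak and Reyes are each a Privy Counsellor, so the next rule applies.
Among Novak and Reyes, by date of appointment to current office (later first): Novak (21 Mar 2001) before Reyes (20 Sep 1999).
Moreau, Okonkwo, Haddad, Adeyemi, Oyelaran, Greco and Varga are each not a Privy Counsellor, so the next rule applies.
Among Moreau, Okonkwo, Haddad, Adeyemi, Oyelaran, Greco and Varga, by date of appointment to current office (earlier first) (reversed rule for this group): Moreau (27 Jun 2006) before Okonkwo (18 Feb 2009) before Haddad (23 Aug 2010) before Adeyemi (5 Oct 2011) before Oyelaran (1 Oct 2013) before Greco (19 Mar 2014) before Varga (16 Sep 2015).
So Adeyemi takes precedence.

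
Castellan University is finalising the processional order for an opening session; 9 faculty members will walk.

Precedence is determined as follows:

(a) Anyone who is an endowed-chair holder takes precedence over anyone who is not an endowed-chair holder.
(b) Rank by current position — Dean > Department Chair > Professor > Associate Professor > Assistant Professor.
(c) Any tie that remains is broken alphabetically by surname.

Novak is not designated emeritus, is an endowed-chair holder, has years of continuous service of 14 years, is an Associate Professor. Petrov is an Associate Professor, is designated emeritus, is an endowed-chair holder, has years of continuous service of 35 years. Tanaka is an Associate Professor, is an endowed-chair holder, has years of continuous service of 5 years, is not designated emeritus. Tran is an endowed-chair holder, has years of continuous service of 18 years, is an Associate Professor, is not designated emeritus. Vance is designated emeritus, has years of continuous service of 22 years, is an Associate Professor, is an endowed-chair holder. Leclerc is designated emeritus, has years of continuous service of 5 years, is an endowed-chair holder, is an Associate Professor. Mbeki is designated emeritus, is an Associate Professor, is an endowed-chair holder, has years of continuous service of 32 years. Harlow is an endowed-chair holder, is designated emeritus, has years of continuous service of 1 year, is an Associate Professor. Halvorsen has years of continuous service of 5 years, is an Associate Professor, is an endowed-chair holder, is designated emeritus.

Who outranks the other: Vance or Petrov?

By the first rule: Halvorsen, Harlow, Leclerc, Mbeki, Novak, Petrov, Tanaka, Tran and Vance (each an endowed-chair holder).
Halvorsen, Harlow, Leclerc, Mbeki, Novak, Petrov, Tanaka, Tran and Vance are each Associate Professor, so the next rule applies.
Among Halvorsen, Harlow, Leclerc, Mbeki, Novak, Petrov, Tanaka, Tran and Vance, alphabetically by surname: Halvorsen before Harlow before Leclerc before Mbeki before Novak before Petrov before Tanaka before Tran before Vance.
So Petrov takes precedence.

Petrov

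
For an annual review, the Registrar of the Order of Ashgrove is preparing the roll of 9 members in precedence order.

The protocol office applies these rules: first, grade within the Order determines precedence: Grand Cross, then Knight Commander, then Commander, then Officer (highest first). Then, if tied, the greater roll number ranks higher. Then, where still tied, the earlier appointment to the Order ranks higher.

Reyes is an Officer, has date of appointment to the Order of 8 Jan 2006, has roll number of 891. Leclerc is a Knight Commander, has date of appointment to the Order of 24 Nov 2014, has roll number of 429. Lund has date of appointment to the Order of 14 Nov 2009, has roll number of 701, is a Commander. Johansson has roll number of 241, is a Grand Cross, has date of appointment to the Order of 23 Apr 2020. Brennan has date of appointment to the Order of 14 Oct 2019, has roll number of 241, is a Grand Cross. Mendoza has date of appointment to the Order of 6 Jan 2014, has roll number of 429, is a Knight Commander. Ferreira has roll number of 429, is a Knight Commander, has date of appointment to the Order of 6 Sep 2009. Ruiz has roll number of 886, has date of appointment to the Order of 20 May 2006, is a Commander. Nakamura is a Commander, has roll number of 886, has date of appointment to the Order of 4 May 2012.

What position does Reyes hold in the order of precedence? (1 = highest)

By grade within the Order: Brennan and Johansson (Grand Cross); then Ferreira, Mendoza and Leclerc (Knight Commander); then Ruiz, Nakamura and Lund (Commander); then Reyes (Officer).
Brennan and Johansson both have roll number 241, so the next rule applies.
Among Brennan and Johansson, by date of appointment to the Order (earlier first): Brennan (14 Oct 2019) before Johansson (23 Apr 2020).
Ferreira, Mendoza and Leclerc all have roll number 429, so the next rule applies.
Among Ferreira, Mendoza and Leclerc, by date of appointment to the Order (earlier first): Ferreira (6 Sep 2009) before Mendoza (6 Jan 2014) before Leclerc (24 Nov 2014).
Among Ruiz, Nakamura and Lund, by roll number (higher first): Ruiz and Nakamura (886) before Lund (701).
Among Ruiz and Nakamura, by date of appointment to the Order (earlier first): Ruiz (20 May 2006) before Nakamura (4 May 2012).
Order: Brennan, Johansson, Ferreira, Mendoza, Leclerc, Ruiz, Nakamura, Lund, Reyes. So position 9.

9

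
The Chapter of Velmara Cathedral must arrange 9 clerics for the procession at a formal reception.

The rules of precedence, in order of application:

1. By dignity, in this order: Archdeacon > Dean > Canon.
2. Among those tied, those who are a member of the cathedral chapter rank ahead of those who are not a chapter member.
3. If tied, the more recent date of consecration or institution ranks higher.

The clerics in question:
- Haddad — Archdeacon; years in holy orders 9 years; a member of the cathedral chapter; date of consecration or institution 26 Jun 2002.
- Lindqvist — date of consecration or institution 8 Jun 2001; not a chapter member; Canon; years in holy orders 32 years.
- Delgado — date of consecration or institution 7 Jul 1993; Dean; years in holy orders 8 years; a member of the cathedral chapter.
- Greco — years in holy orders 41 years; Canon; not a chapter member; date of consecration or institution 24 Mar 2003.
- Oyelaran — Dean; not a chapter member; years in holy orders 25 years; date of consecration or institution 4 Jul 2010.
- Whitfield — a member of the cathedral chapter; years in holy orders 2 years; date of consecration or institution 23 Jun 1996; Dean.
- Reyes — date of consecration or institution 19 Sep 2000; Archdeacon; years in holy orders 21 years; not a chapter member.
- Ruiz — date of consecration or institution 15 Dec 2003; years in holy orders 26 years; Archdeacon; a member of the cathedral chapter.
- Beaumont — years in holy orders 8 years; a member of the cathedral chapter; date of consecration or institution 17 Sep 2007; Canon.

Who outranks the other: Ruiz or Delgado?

Ruiz

By dignity: Ruiz, Haddad and Reyes (Archdeacon); then Whitfield, Delgado and Oyelaran (Dean); then Beaumont, Greco and Lindqvist (Canon).
Among Ruiz, Haddad and Reyes, a member of the cathedral chapter before not a chapter member: Ruiz and Haddad (a member of the cathedral chapter) before Reyes (not a chapter member).
Among Ruiz and Haddad, by date of consecration or institution (later first): Ruiz (15 Dec 2003) before Haddad (26 Jun 2002).
Among Whitfield, Delgado and Oyelaran, a member of the cathedral chapter before not a chapter member: Whitfield and Delgado (a member of the cathedral chapter) before Oyelaran (not a chapter member).
Among Whitfield and Delgado, by date of consecration or institution (later first): Whitfield (23 Jun 1996) before Delgado (7 Jul 1993).
Among Beaumont, Greco and Lindqvist, a member of the cathedral chapter before not a chapter member: Beaumont (a member of the cathedral chapter) before Greco and Lindqvist (not a chapter member).
Among Greco and Lindqvist, by date of consecration or institution (later first): Greco (24 Mar 2003) before Lindqvist (8 Jun 2001).
So Ruiz takes precedence.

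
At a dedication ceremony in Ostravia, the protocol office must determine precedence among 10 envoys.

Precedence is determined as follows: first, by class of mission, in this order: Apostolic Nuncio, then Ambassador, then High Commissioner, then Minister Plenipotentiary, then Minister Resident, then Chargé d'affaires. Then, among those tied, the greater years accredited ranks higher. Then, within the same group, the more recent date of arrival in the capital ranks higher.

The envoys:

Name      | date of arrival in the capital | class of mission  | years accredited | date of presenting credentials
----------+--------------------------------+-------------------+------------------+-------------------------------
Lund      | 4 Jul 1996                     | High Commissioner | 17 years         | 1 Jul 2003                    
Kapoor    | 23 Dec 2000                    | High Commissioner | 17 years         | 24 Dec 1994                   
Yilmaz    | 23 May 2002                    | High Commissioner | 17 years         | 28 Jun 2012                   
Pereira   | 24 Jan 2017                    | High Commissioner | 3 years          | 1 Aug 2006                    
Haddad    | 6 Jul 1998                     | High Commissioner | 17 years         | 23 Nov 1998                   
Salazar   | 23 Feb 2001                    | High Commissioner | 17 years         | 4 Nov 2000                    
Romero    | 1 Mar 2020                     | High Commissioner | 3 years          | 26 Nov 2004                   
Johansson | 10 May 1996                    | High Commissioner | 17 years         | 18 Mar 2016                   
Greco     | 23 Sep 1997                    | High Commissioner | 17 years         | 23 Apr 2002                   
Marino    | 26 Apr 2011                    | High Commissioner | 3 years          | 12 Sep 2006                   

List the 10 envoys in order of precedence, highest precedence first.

By class of mission: Yilmaz, Salazar, Kapoor, Haddad, Greco, Lund, Johansson, Romero, Pereira and Marino (High Commissioner).
Among Yilmaz, Salazar, Kapoor, Haddad, Greco, Lund, Johansson, Romero, Pereira and Marino, by years accredited (higher first): Yilmaz, Salazar, Kapoor, Haddad, Greco, Lund and Johansson (17 years) before Romero, Pereira and Marino (3 years).
Among Yilmaz, Salazar, Kapoor, Haddad, Greco, Lund and Johansson, by date of arrival in the capital (later first): Yilmaz (23 May 2002) before Salazar (23 Feb 2001) before Kapoor (23 Dec 2000) before Haddad (6 Jul 1998) before Greco (23 Sep 1997) before Lund (4 Jul 1996) before Johansson (10 May 1996).
Among Romero, Pereira and Marino, by date of arrival in the capital (later first): Romero (1 Mar 2020) before Pereira (24 Jan 2017) before Marino (26 Apr 2011).
Full order: Yilmaz, Salazar, Kapoor, Haddad, Greco, Lund, Johansson, Romero, Pereira, Marino.

Yilmaz, Salazar, Kapoor, Haddad, Greco, Lund, Johansson, Romero, Pereira, Marino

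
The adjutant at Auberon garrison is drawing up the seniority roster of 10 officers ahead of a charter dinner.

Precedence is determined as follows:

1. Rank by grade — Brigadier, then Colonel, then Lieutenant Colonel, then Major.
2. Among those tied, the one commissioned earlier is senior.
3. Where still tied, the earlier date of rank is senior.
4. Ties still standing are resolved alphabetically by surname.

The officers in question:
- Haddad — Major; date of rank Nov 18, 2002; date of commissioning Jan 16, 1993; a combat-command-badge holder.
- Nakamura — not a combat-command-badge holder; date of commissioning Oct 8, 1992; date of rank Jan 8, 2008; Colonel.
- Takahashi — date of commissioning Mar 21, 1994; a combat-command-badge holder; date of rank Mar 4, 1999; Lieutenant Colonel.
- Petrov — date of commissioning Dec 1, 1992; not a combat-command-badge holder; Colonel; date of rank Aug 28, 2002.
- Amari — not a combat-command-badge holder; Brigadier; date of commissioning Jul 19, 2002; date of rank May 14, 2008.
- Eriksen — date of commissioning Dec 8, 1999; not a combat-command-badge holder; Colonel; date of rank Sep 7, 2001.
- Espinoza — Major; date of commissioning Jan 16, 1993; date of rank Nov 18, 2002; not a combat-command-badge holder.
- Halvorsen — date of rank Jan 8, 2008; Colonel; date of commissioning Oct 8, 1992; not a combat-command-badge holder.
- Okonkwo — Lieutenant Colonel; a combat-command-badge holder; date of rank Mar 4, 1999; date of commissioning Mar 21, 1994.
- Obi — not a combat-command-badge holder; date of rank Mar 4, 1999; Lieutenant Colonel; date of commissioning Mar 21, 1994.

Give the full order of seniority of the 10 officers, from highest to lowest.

Amari, Halvorsen, Nakamura, Petrov, Eriksen, Obi, Okonkwo, Takahashi, Espinoza, Haddad

By grade: Amari (Brigadier); then Halvorsen, Nakamura, Petrov and Eriksen (Colonel); then Obi, Okonkwo and Takahashi (Lieutenant Colonel); then Espinoza and Haddad (Major).
Among Halvorsen, Nakamura, Petrov and Eriksen, by date of commissioning (earlier first): Halvorsen and Nakamura (Oct 8, 1992) before Petrov (Dec 1, 1992) before Eriksen (Dec 8, 1999).
Halvorsen and Nakamura both have date of rank Jan 8, 2008, so the next rule applies.
Among Halvorsen and Nakamura, alphabetically by surname: Halvorsen before Nakamura.
Obi, Okonkwo and Takahashi all have date of commissioning Mar 21, 1994, so the next rule applies.
Obi, Okonkwo and Takahashi all have date of rank Mar 4, 1999, so the next rule applies.
Among Obi, Okonkwo and Takahashi, alphabetically by surname: Obi before Okonkwo before Takahashi.
Espinoza and Haddad both have date of commissioning Jan 16, 1993, so the next rule applies.
Espinoza and Haddad both have date of rank Nov 18, 2002, so the next rule applies.
Among Espinoza and Haddad, alphabetically by surname: Espinoza before Haddad.
Full order: Amari, Halvorsen, Nakamura, Petrov, Eriksen, Obi, Okonkwo, Takahashi, Espinoza, Haddad.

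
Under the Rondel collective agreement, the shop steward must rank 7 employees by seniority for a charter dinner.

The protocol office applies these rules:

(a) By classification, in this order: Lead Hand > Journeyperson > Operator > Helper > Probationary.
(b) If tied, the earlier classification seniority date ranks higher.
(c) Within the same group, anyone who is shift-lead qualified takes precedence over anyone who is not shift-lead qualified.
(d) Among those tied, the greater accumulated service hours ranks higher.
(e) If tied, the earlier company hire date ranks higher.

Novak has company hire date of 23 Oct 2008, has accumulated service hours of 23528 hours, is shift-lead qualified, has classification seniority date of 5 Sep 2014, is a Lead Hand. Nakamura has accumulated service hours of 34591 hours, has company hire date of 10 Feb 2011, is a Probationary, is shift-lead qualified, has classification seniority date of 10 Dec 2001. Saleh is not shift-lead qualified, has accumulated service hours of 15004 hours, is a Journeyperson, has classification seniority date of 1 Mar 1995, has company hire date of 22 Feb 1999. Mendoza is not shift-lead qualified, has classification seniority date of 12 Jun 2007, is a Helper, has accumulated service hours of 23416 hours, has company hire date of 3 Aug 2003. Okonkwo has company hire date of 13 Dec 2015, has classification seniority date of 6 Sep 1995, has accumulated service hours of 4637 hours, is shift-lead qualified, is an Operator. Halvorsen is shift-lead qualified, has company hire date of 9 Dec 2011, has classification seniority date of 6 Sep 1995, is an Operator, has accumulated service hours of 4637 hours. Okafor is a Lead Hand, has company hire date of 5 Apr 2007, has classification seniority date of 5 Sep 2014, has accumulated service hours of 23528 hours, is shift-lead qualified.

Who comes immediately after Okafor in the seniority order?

Novak

By classification: Okafor and Novak (Lead Hand); then Saleh (Journeyperson); then Halvorsen and Okonkwo (Operator); then Mendoza (Helper); then Nakamura (Probationary).
Okafor and Novak both have classification seniority date 5 Sep 2014, so the next rule applies.
Okafor and Novak are each shift-lead qualified, so the next rule applies.
Okafor and Novak both have accumulated service hours 23528 hours, so the next rule applies.
Among Okafor and Novak, by company hire date (earlier first): Okafor (5 Apr 2007) before Novak (23 Oct 2008).
Halvorsen and Okonkwo both have classification seniority date 6 Sep 1995, so the next rule applies.
Halvorsen and Okonkwo are each shift-lead qualified, so the next rule applies.
Halvorsen and Okonkwo both have accumulated service hours 4637 hours, so the next rule applies.
Among Halvorsen and Okonkwo, by company hire date (earlier first): Halvorsen (9 Dec 2011) before Okonkwo (13 Dec 2015).
Order: Okafor, Novak, Saleh, Halvorsen, Okonkwo, Mendoza, Nakamura.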